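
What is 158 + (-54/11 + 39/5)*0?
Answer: 158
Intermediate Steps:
158 + (-54/11 + 39/5)*0 = 158 + (159/55)*0 = 158 + 0 = 158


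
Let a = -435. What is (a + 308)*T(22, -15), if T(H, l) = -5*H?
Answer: 13970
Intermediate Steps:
(a + 308)*T(22, -15) = (-435 + 308)*(-5*22) = -127*(-110) = 13970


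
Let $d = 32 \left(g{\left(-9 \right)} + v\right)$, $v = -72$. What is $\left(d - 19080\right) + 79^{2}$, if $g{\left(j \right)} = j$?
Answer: $-15431$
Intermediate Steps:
$d = -2592$ ($d = 32 \left(-9 - 72\right) = 32 \left(-81\right) = -2592$)
$\left(d - 19080\right) + 79^{2} = \left(-2592 - 19080\right) + 79^{2} = -21672 + 6241 = -15431$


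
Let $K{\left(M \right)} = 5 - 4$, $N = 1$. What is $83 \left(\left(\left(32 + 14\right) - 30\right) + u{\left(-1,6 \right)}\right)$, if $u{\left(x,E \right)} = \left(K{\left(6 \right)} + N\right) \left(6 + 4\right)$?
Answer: $2988$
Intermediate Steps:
$K{\left(M \right)} = 1$
$u{\left(x,E \right)} = 20$ ($u{\left(x,E \right)} = \left(1 + 1\right) \left(6 + 4\right) = 2 \cdot 10 = 20$)
$83 \left(\left(\left(32 + 14\right) - 30\right) + u{\left(-1,6 \right)}\right) = 83 \left(\left(\left(32 + 14\right) - 30\right) + 20\right) = 83 \left(\left(46 - 30\right) + 20\right) = 83 \left(16 + 20\right) = 83 \cdot 36 = 2988$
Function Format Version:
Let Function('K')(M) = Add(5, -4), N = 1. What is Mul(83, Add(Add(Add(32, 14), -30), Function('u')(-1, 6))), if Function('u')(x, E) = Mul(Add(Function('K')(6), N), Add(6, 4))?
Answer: 2988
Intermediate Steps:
Function('K')(M) = 1
Function('u')(x, E) = 20 (Function('u')(x, E) = Mul(Add(1, 1), Add(6, 4)) = Mul(2, 10) = 20)
Mul(83, Add(Add(Add(32, 14), -30), Function('u')(-1, 6))) = Mul(83, Add(Add(Add(32, 14), -30), 20)) = Mul(83, Add(Add(46, -30), 20)) = Mul(83, Add(16, 20)) = Mul(83, 36) = 2988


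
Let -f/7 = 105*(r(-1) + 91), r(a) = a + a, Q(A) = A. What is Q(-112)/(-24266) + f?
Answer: -793680139/12133 ≈ -65415.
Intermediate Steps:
r(a) = 2*a
f = -65415 (f = -735*(2*(-1) + 91) = -735*(-2 + 91) = -735*89 = -7*9345 = -65415)
Q(-112)/(-24266) + f = -112/(-24266) - 65415 = -112*(-1/24266) - 65415 = 56/12133 - 65415 = -793680139/12133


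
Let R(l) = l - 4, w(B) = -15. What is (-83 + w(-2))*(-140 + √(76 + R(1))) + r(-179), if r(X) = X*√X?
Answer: 13720 - 98*√73 - 179*I*√179 ≈ 12883.0 - 2394.9*I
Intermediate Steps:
R(l) = -4 + l
r(X) = X^(3/2)
(-83 + w(-2))*(-140 + √(76 + R(1))) + r(-179) = (-83 - 15)*(-140 + √(76 + (-4 + 1))) + (-179)^(3/2) = -98*(-140 + √(76 - 3)) - 179*I*√179 = -98*(-140 + √73) - 179*I*√179 = (13720 - 98*√73) - 179*I*√179 = 13720 - 98*√73 - 179*I*√179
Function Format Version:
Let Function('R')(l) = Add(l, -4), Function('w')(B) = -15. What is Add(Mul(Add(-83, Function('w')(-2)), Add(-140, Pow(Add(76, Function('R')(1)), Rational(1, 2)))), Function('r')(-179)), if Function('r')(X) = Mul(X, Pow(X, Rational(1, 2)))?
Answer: Add(13720, Mul(-98, Pow(73, Rational(1, 2))), Mul(-179, I, Pow(179, Rational(1, 2)))) ≈ Add(12883., Mul(-2394.9, I))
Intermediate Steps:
Function('R')(l) = Add(-4, l)
Function('r')(X) = Pow(X, Rational(3, 2))
Add(Mul(Add(-83, Function('w')(-2)), Add(-140, Pow(Add(76, Function('R')(1)), Rational(1, 2)))), Function('r')(-179)) = Add(Mul(Add(-83, -15), Add(-140, Pow(Add(76, Add(-4, 1)), Rational(1, 2)))), Pow(-179, Rational(3, 2))) = Add(Mul(-98, Add(-140, Pow(Add(76, -3), Rational(1, 2)))), Mul(-179, I, Pow(179, Rational(1, 2)))) = Add(Mul(-98, Add(-140, Pow(73, Rational(1, 2)))), Mul(-179, I, Pow(179, Rational(1, 2)))) = Add(Add(13720, Mul(-98, Pow(73, Rational(1, 2)))), Mul(-179, I, Pow(179, Rational(1, 2)))) = Add(13720, Mul(-98, Pow(73, Rational(1, 2))), Mul(-179, I, Pow(179, Rational(1, 2))))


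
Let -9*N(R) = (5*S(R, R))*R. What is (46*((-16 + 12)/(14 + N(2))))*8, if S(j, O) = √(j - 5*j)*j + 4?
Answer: -94944/883 - 44160*I*√2/883 ≈ -107.52 - 70.727*I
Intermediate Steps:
S(j, O) = 4 + 2*j*√(-j) (S(j, O) = √(-4*j)*j + 4 = (2*√(-j))*j + 4 = 2*j*√(-j) + 4 = 4 + 2*j*√(-j))
N(R) = -R*(20 - 10*(-R)^(3/2))/9 (N(R) = -5*(4 - 2*(-R)^(3/2))*R/9 = -(20 - 10*(-R)^(3/2))*R/9 = -R*(20 - 10*(-R)^(3/2))/9)
(46*((-16 + 12)/(14 + N(2))))*8 = (46*((-16 + 12)/(14 + (10/9)*2*(-2 + (-1*2)^(3/2)))))*8 = (46*(-4/(14 + (10/9)*2*(-2 + (-2)^(3/2)))))*8 = (46*(-4/(14 + (10/9)*2*(-2 - 2*I*√2))))*8 = (46*(-4/(14 + (-40/9 - 40*I*√2/9))))*8 = (46*(-4/(86/9 - 40*I*√2/9)))*8 = -184/(86/9 - 40*I*√2/9)*8 = -1472/(86/9 - 40*I*√2/9)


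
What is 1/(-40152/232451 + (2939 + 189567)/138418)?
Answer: 16087701259/19595226335 ≈ 0.82100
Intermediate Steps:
1/(-40152/232451 + (2939 + 189567)/138418) = 1/(-40152*1/232451 + 192506*(1/138418)) = 1/(-40152/232451 + 96253/69209) = 1/(19595226335/16087701259) = 16087701259/19595226335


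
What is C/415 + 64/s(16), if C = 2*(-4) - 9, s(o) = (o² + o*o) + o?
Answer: 1099/13695 ≈ 0.080248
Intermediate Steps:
s(o) = o + 2*o² (s(o) = (o² + o²) + o = 2*o² + o = o + 2*o²)
C = -17 (C = -8 - 9 = -17)
C/415 + 64/s(16) = -17/415 + 64/((16*(1 + 2*16))) = -17*1/415 + 64/((16*(1 + 32))) = -17/415 + 64/((16*33)) = -17/415 + 64/528 = -17/415 + 64*(1/528) = -17/415 + 4/33 = 1099/13695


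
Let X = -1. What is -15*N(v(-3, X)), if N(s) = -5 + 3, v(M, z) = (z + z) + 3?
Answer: 30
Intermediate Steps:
v(M, z) = 3 + 2*z (v(M, z) = 2*z + 3 = 3 + 2*z)
N(s) = -2
-15*N(v(-3, X)) = -15*(-2) = 30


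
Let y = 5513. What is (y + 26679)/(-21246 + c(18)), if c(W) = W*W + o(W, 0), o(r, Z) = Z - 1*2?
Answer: -8048/5231 ≈ -1.5385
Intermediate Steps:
o(r, Z) = -2 + Z (o(r, Z) = Z - 2 = -2 + Z)
c(W) = -2 + W² (c(W) = W*W + (-2 + 0) = W² - 2 = -2 + W²)
(y + 26679)/(-21246 + c(18)) = (5513 + 26679)/(-21246 + (-2 + 18²)) = 32192/(-21246 + (-2 + 324)) = 32192/(-21246 + 322) = 32192/(-20924) = 32192*(-1/20924) = -8048/5231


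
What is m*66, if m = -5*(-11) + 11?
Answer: 4356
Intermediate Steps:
m = 66 (m = 55 + 11 = 66)
m*66 = 66*66 = 4356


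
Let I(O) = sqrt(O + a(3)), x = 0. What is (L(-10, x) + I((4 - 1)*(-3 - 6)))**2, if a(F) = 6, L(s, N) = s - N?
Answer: (10 - I*sqrt(21))**2 ≈ 79.0 - 91.651*I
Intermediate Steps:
I(O) = sqrt(6 + O) (I(O) = sqrt(O + 6) = sqrt(6 + O))
(L(-10, x) + I((4 - 1)*(-3 - 6)))**2 = ((-10 - 1*0) + sqrt(6 + (4 - 1)*(-3 - 6)))**2 = ((-10 + 0) + sqrt(6 + 3*(-9)))**2 = (-10 + sqrt(6 - 27))**2 = (-10 + sqrt(-21))**2 = (-10 + I*sqrt(21))**2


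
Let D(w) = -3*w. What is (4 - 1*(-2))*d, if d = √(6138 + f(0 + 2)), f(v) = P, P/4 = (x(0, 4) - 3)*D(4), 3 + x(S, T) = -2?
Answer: 6*√6522 ≈ 484.55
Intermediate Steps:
x(S, T) = -5 (x(S, T) = -3 - 2 = -5)
P = 384 (P = 4*((-5 - 3)*(-3*4)) = 4*(-8*(-12)) = 4*96 = 384)
f(v) = 384
d = √6522 (d = √(6138 + 384) = √6522 ≈ 80.759)
(4 - 1*(-2))*d = (4 - 1*(-2))*√6522 = (4 + 2)*√6522 = 6*√6522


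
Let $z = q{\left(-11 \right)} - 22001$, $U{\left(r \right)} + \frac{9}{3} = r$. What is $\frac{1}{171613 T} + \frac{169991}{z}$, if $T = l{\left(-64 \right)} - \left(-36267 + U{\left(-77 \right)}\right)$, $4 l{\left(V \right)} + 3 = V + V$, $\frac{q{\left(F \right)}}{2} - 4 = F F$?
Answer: $- \frac{4237533869977127}{542208700506291} \approx -7.8153$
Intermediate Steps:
$U{\left(r \right)} = -3 + r$
$q{\left(F \right)} = 8 + 2 F^{2}$ ($q{\left(F \right)} = 8 + 2 F F = 8 + 2 F^{2}$)
$l{\left(V \right)} = - \frac{3}{4} + \frac{V}{2}$ ($l{\left(V \right)} = - \frac{3}{4} + \frac{V + V}{4} = - \frac{3}{4} + \frac{2 V}{4} = - \frac{3}{4} + \frac{V}{2}$)
$z = -21751$ ($z = \left(8 + 2 \left(-11\right)^{2}\right) - 22001 = \left(8 + 2 \cdot 121\right) - 22001 = \left(8 + 242\right) - 22001 = 250 - 22001 = -21751$)
$T = \frac{145257}{4}$ ($T = \left(- \frac{3}{4} + \frac{1}{2} \left(-64\right)\right) + \left(36267 - \left(-3 - 77\right)\right) = \left(- \frac{3}{4} - 32\right) + \left(36267 - -80\right) = - \frac{131}{4} + \left(36267 + 80\right) = - \frac{131}{4} + 36347 = \frac{145257}{4} \approx 36314.0$)
$\frac{1}{171613 T} + \frac{169991}{z} = \frac{1}{171613 \cdot \frac{145257}{4}} + \frac{169991}{-21751} = \frac{1}{171613} \cdot \frac{4}{145257} + 169991 \left(- \frac{1}{21751}\right) = \frac{4}{24927989541} - \frac{169991}{21751} = - \frac{4237533869977127}{542208700506291}$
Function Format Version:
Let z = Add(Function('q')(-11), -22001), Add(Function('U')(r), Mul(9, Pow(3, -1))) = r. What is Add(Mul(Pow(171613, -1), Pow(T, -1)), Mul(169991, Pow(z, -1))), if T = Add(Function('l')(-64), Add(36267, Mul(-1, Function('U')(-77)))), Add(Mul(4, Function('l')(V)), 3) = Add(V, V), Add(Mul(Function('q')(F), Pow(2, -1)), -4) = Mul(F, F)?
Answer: Rational(-4237533869977127, 542208700506291) ≈ -7.8153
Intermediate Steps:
Function('U')(r) = Add(-3, r)
Function('q')(F) = Add(8, Mul(2, Pow(F, 2))) (Function('q')(F) = Add(8, Mul(2, Mul(F, F))) = Add(8, Mul(2, Pow(F, 2))))
Function('l')(V) = Add(Rational(-3, 4), Mul(Rational(1, 2), V)) (Function('l')(V) = Add(Rational(-3, 4), Mul(Rational(1, 4), Add(V, V))) = Add(Rational(-3, 4), Mul(Rational(1, 4), Mul(2, V))) = Add(Rational(-3, 4), Mul(Rational(1, 2), V)))
z = -21751 (z = Add(Add(8, Mul(2, Pow(-11, 2))), -22001) = Add(Add(8, Mul(2, 121)), -22001) = Add(Add(8, 242), -22001) = Add(250, -22001) = -21751)
T = Rational(145257, 4) (T = Add(Add(Rational(-3, 4), Mul(Rational(1, 2), -64)), Add(36267, Mul(-1, Add(-3, -77)))) = Add(Add(Rational(-3, 4), -32), Add(36267, Mul(-1, -80))) = Add(Rational(-131, 4), Add(36267, 80)) = Add(Rational(-131, 4), 36347) = Rational(145257, 4) ≈ 36314.)
Add(Mul(Pow(171613, -1), Pow(T, -1)), Mul(169991, Pow(z, -1))) = Add(Mul(Pow(171613, -1), Pow(Rational(145257, 4), -1)), Mul(169991, Pow(-21751, -1))) = Add(Mul(Rational(1, 171613), Rational(4, 145257)), Mul(169991, Rational(-1, 21751))) = Add(Rational(4, 24927989541), Rational(-169991, 21751)) = Rational(-4237533869977127, 542208700506291)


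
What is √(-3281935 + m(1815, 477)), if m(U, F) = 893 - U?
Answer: I*√3282857 ≈ 1811.9*I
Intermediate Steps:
√(-3281935 + m(1815, 477)) = √(-3281935 + (893 - 1*1815)) = √(-3281935 + (893 - 1815)) = √(-3281935 - 922) = √(-3282857) = I*√3282857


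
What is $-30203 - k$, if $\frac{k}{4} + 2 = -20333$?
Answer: $51137$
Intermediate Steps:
$k = -81340$ ($k = -8 + 4 \left(-20333\right) = -8 - 81332 = -81340$)
$-30203 - k = -30203 - -81340 = -30203 + 81340 = 51137$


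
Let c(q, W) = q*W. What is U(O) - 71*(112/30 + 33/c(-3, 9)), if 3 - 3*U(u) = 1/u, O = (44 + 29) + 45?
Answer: -941419/5310 ≈ -177.29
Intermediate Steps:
c(q, W) = W*q
O = 118 (O = 73 + 45 = 118)
U(u) = 1 - 1/(3*u)
U(O) - 71*(112/30 + 33/c(-3, 9)) = (-⅓ + 118)/118 - 71*(112/30 + 33/((9*(-3)))) = (1/118)*(353/3) - 71*(112*(1/30) + 33/(-27)) = 353/354 - 71*(56/15 + 33*(-1/27)) = 353/354 - 71*(56/15 - 11/9) = 353/354 - 71*113/45 = 353/354 - 8023/45 = -941419/5310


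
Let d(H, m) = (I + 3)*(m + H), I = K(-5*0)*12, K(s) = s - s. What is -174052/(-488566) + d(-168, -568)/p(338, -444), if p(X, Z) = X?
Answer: -19613926/3175679 ≈ -6.1763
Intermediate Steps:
K(s) = 0
I = 0 (I = 0*12 = 0)
d(H, m) = 3*H + 3*m (d(H, m) = (0 + 3)*(m + H) = 3*(H + m) = 3*H + 3*m)
-174052/(-488566) + d(-168, -568)/p(338, -444) = -174052/(-488566) + (3*(-168) + 3*(-568))/338 = -174052*(-1/488566) + (-504 - 1704)*(1/338) = 87026/244283 - 2208*1/338 = 87026/244283 - 1104/169 = -19613926/3175679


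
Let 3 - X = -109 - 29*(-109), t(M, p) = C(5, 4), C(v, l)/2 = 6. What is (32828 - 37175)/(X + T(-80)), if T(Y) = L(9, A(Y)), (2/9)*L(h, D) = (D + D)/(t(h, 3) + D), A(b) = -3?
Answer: 621/436 ≈ 1.4243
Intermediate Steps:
C(v, l) = 12 (C(v, l) = 2*6 = 12)
t(M, p) = 12
L(h, D) = 9*D/(12 + D) (L(h, D) = 9*((D + D)/(12 + D))/2 = 9*((2*D)/(12 + D))/2 = 9*(2*D/(12 + D))/2 = 9*D/(12 + D))
T(Y) = -3 (T(Y) = 9*(-3)/(12 - 3) = 9*(-3)/9 = 9*(-3)*(1/9) = -3)
X = -3049 (X = 3 - (-109 - 29*(-109)) = 3 - (-109 + 3161) = 3 - 1*3052 = 3 - 3052 = -3049)
(32828 - 37175)/(X + T(-80)) = (32828 - 37175)/(-3049 - 3) = -4347/(-3052) = -4347*(-1/3052) = 621/436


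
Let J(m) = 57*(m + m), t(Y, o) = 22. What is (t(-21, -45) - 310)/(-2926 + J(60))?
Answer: -144/1957 ≈ -0.073582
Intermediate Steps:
J(m) = 114*m (J(m) = 57*(2*m) = 114*m)
(t(-21, -45) - 310)/(-2926 + J(60)) = (22 - 310)/(-2926 + 114*60) = -288/(-2926 + 6840) = -288/3914 = -288*1/3914 = -144/1957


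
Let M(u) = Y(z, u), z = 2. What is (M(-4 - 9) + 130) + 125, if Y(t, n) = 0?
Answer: 255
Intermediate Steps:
M(u) = 0
(M(-4 - 9) + 130) + 125 = (0 + 130) + 125 = 130 + 125 = 255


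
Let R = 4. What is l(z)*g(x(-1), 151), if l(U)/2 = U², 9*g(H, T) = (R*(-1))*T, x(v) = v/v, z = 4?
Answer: -19328/9 ≈ -2147.6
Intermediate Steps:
x(v) = 1
g(H, T) = -4*T/9 (g(H, T) = ((4*(-1))*T)/9 = (-4*T)/9 = -4*T/9)
l(U) = 2*U²
l(z)*g(x(-1), 151) = (2*4²)*(-4/9*151) = (2*16)*(-604/9) = 32*(-604/9) = -19328/9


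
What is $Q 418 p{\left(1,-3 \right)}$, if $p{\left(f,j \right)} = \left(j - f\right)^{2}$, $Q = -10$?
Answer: $-66880$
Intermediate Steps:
$Q 418 p{\left(1,-3 \right)} = \left(-10\right) 418 \left(1 - -3\right)^{2} = - 4180 \left(1 + 3\right)^{2} = - 4180 \cdot 4^{2} = \left(-4180\right) 16 = -66880$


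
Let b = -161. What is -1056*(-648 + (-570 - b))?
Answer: 1116192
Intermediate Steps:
-1056*(-648 + (-570 - b)) = -1056*(-648 + (-570 - 1*(-161))) = -1056*(-648 + (-570 + 161)) = -1056*(-648 - 409) = -1056*(-1057) = 1116192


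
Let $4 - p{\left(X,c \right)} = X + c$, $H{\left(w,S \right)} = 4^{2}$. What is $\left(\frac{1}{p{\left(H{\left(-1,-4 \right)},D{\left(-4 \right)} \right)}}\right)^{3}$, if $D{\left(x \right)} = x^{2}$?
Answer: $- \frac{1}{21952} \approx -4.5554 \cdot 10^{-5}$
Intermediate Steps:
$H{\left(w,S \right)} = 16$
$p{\left(X,c \right)} = 4 - X - c$ ($p{\left(X,c \right)} = 4 - \left(X + c\right) = 4 - X - c$)
$\left(\frac{1}{p{\left(H{\left(-1,-4 \right)},D{\left(-4 \right)} \right)}}\right)^{3} = \left(\frac{1}{4 - 16 - \left(-4\right)^{2}}\right)^{3} = \left(\frac{1}{4 - 16 - 16}\right)^{3} = \left(\frac{1}{-28}\right)^{3} = \left(- \frac{1}{28}\right)^{3} = - \frac{1}{21952}$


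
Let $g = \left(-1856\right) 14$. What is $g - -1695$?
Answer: $-24289$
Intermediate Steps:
$g = -25984$
$g - -1695 = -25984 - -1695 = -25984 + 1695 = -24289$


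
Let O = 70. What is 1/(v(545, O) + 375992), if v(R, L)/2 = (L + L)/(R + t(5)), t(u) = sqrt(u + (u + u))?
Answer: 398834059/149958620427448 + sqrt(15)/149958620427448 ≈ 2.6596e-6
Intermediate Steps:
t(u) = sqrt(3)*sqrt(u) (t(u) = sqrt(u + 2*u) = sqrt(3*u) = sqrt(3)*sqrt(u))
v(R, L) = 4*L/(R + sqrt(15)) (v(R, L) = 2*((L + L)/(R + sqrt(3)*sqrt(5))) = 2*((2*L)/(R + sqrt(15))) = 2*(2*L/(R + sqrt(15))) = 4*L/(R + sqrt(15)))
1/(v(545, O) + 375992) = 1/(4*70/(545 + sqrt(15)) + 375992) = 1/(280/(545 + sqrt(15)) + 375992) = 1/(375992 + 280/(545 + sqrt(15)))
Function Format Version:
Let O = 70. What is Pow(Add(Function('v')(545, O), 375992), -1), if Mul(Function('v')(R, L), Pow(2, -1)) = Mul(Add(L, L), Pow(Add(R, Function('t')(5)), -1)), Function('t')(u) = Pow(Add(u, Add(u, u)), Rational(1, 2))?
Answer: Add(Rational(398834059, 149958620427448), Mul(Rational(1, 149958620427448), Pow(15, Rational(1, 2)))) ≈ 2.6596e-6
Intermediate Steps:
Function('t')(u) = Mul(Pow(3, Rational(1, 2)), Pow(u, Rational(1, 2))) (Function('t')(u) = Pow(Add(u, Mul(2, u)), Rational(1, 2)) = Pow(Mul(3, u), Rational(1, 2)) = Mul(Pow(3, Rational(1, 2)), Pow(u, Rational(1, 2))))
Function('v')(R, L) = Mul(4, L, Pow(Add(R, Pow(15, Rational(1, 2))), -1)) (Function('v')(R, L) = Mul(2, Mul(Add(L, L), Pow(Add(R, Mul(Pow(3, Rational(1, 2)), Pow(5, Rational(1, 2)))), -1))) = Mul(2, Mul(Mul(2, L), Pow(Add(R, Pow(15, Rational(1, 2))), -1))) = Mul(2, Mul(2, L, Pow(Add(R, Pow(15, Rational(1, 2))), -1))) = Mul(4, L, Pow(Add(R, Pow(15, Rational(1, 2))), -1)))
Pow(Add(Function('v')(545, O), 375992), -1) = Pow(Add(Mul(4, 70, Pow(Add(545, Pow(15, Rational(1, 2))), -1)), 375992), -1) = Pow(Add(Mul(280, Pow(Add(545, Pow(15, Rational(1, 2))), -1)), 375992), -1) = Pow(Add(375992, Mul(280, Pow(Add(545, Pow(15, Rational(1, 2))), -1))), -1)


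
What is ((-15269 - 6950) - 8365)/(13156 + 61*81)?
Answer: -30584/18097 ≈ -1.6900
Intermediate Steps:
((-15269 - 6950) - 8365)/(13156 + 61*81) = (-22219 - 8365)/(13156 + 4941) = -30584/18097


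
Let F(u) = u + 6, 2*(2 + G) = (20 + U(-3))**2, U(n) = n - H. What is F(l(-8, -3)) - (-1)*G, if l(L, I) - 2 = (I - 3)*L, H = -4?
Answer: 549/2 ≈ 274.50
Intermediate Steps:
l(L, I) = 2 + L*(-3 + I) (l(L, I) = 2 + (I - 3)*L = 2 + (-3 + I)*L = 2 + L*(-3 + I))
U(n) = 4 + n (U(n) = n - 1*(-4) = n + 4 = 4 + n)
G = 437/2 (G = -2 + (20 + (4 - 3))**2/2 = -2 + (20 + 1)**2/2 = -2 + (1/2)*21**2 = -2 + (1/2)*441 = -2 + 441/2 = 437/2 ≈ 218.50)
F(u) = 6 + u
F(l(-8, -3)) - (-1)*G = (6 + (2 - 3*(-8) - 3*(-8))) - (-1)*437/2 = (6 + (2 + 24 + 24)) - 1*(-437/2) = (6 + 50) + 437/2 = 56 + 437/2 = 549/2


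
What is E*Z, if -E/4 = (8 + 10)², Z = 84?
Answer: -108864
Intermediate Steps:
E = -1296 (E = -4*(8 + 10)² = -4*18² = -4*324 = -1296)
E*Z = -1296*84 = -108864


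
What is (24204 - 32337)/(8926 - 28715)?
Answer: 8133/19789 ≈ 0.41099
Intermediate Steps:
(24204 - 32337)/(8926 - 28715) = -8133/(-19789) = -8133*(-1/19789) = 8133/19789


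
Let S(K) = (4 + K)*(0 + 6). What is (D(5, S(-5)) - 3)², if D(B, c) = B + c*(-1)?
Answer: 64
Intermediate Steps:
S(K) = 24 + 6*K (S(K) = (4 + K)*6 = 24 + 6*K)
D(B, c) = B - c
(D(5, S(-5)) - 3)² = ((5 - (24 + 6*(-5))) - 3)² = ((5 - (24 - 30)) - 3)² = ((5 - 1*(-6)) - 3)² = ((5 + 6) - 3)² = (11 - 3)² = 8² = 64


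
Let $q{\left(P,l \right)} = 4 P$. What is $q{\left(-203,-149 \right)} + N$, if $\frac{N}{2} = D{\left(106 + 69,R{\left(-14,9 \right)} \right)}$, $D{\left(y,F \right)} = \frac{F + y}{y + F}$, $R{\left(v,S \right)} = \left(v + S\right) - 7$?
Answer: $-810$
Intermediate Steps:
$R{\left(v,S \right)} = -7 + S + v$ ($R{\left(v,S \right)} = \left(S + v\right) - 7 = -7 + S + v$)
$D{\left(y,F \right)} = 1$ ($D{\left(y,F \right)} = \frac{F + y}{F + y} = 1$)
$N = 2$ ($N = 2 \cdot 1 = 2$)
$q{\left(-203,-149 \right)} + N = 4 \left(-203\right) + 2 = -812 + 2 = -810$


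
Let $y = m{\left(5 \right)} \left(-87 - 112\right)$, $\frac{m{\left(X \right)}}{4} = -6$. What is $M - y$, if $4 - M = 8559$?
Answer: $-13331$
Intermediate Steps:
$M = -8555$ ($M = 4 - 8559 = -8555$)
$m{\left(X \right)} = -24$ ($m{\left(X \right)} = 4 \left(-6\right) = -24$)
$y = 4776$ ($y = - 24 \left(-87 - 112\right) = \left(-24\right) \left(-199\right) = 4776$)
$M - y = -8555 - 4776 = -13331$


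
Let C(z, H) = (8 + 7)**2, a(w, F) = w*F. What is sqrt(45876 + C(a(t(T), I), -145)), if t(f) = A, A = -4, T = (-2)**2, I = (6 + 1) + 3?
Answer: 11*sqrt(381) ≈ 214.71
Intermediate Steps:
I = 10 (I = 7 + 3 = 10)
T = 4
t(f) = -4
a(w, F) = F*w
C(z, H) = 225 (C(z, H) = 15**2 = 225)
sqrt(45876 + C(a(t(T), I), -145)) = sqrt(45876 + 225) = sqrt(46101) = 11*sqrt(381)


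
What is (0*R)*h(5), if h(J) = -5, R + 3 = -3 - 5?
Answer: 0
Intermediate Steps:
R = -11 (R = -3 + (-3 - 5) = -3 - 8 = -11)
(0*R)*h(5) = (0*(-11))*(-5) = 0*(-5) = 0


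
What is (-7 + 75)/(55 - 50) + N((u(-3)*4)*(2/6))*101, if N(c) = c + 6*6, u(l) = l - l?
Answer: 18248/5 ≈ 3649.6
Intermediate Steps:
u(l) = 0
N(c) = 36 + c (N(c) = c + 36 = 36 + c)
(-7 + 75)/(55 - 50) + N((u(-3)*4)*(2/6))*101 = (-7 + 75)/(55 - 50) + (36 + (0*4)*(2/6))*101 = 68/5 + (36 + 0*(2*(1/6)))*101 = 68*(1/5) + (36 + 0*(1/3))*101 = 68/5 + (36 + 0)*101 = 68/5 + 36*101 = 68/5 + 3636 = 18248/5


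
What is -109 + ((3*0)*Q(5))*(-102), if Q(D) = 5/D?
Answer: -109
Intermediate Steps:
-109 + ((3*0)*Q(5))*(-102) = -109 + ((3*0)*(5/5))*(-102) = -109 + (0*(5*(⅕)))*(-102) = -109 + (0*1)*(-102) = -109 + 0*(-102) = -109 + 0 = -109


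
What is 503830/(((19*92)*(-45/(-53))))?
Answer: 2670299/7866 ≈ 339.47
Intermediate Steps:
503830/(((19*92)*(-45/(-53)))) = 503830/((1748*(-45*(-1/53)))) = 503830/((1748*(45/53))) = 503830/(78660/53) = 503830*(53/78660) = 2670299/7866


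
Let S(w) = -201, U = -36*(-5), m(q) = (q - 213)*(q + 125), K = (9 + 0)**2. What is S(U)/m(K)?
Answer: 67/9064 ≈ 0.0073919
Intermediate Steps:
K = 81 (K = 9**2 = 81)
m(q) = (-213 + q)*(125 + q)
U = 180
S(U)/m(K) = -201/(-26625 + 81**2 - 88*81) = -201/(-26625 + 6561 - 7128) = -201/(-27192) = -201*(-1/27192) = 67/9064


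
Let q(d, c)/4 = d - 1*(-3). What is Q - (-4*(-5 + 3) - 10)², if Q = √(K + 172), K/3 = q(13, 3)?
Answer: -4 + 2*√91 ≈ 15.079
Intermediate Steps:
q(d, c) = 12 + 4*d (q(d, c) = 4*(d - 1*(-3)) = 4*(d + 3) = 4*(3 + d) = 12 + 4*d)
K = 192 (K = 3*(12 + 4*13) = 3*(12 + 52) = 3*64 = 192)
Q = 2*√91 (Q = √(192 + 172) = √364 = 2*√91 ≈ 19.079)
Q - (-4*(-5 + 3) - 10)² = 2*√91 - (-4*(-5 + 3) - 10)² = 2*√91 - (-4*(-2) - 10)² = 2*√91 - (8 - 10)² = 2*√91 - 1*(-2)² = 2*√91 - 1*4 = 2*√91 - 4 = -4 + 2*√91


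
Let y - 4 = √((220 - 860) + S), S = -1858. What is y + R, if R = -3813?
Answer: -3809 + I*√2498 ≈ -3809.0 + 49.98*I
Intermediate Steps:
y = 4 + I*√2498 (y = 4 + √((220 - 860) - 1858) = 4 + √(-640 - 1858) = 4 + √(-2498) = 4 + I*√2498 ≈ 4.0 + 49.98*I)
y + R = (4 + I*√2498) - 3813 = -3809 + I*√2498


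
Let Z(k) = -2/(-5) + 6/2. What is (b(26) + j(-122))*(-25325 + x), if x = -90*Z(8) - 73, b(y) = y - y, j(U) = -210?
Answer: 5397840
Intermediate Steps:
Z(k) = 17/5 (Z(k) = -2*(-1/5) + 6*(1/2) = 2/5 + 3 = 17/5)
b(y) = 0
x = -379 (x = -90*17/5 - 73 = -306 - 73 = -379)
(b(26) + j(-122))*(-25325 + x) = (0 - 210)*(-25325 - 379) = -210*(-25704) = 5397840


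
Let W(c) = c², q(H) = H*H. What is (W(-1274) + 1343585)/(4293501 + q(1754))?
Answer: 2966661/7370017 ≈ 0.40253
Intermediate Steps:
q(H) = H²
(W(-1274) + 1343585)/(4293501 + q(1754)) = ((-1274)² + 1343585)/(4293501 + 1754²) = (1623076 + 1343585)/(4293501 + 3076516) = 2966661/7370017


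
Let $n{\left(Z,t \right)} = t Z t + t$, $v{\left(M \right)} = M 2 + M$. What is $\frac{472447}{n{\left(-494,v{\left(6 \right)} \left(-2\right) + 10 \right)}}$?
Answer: $- \frac{472447}{333970} \approx -1.4146$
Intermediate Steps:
$v{\left(M \right)} = 3 M$ ($v{\left(M \right)} = 2 M + M = 3 M$)
$n{\left(Z,t \right)} = t + Z t^{2}$ ($n{\left(Z,t \right)} = Z t t + t = Z t^{2} + t = t + Z t^{2}$)
$\frac{472447}{n{\left(-494,v{\left(6 \right)} \left(-2\right) + 10 \right)}} = \frac{472447}{\left(3 \cdot 6 \left(-2\right) + 10\right) \left(1 - 494 \left(3 \cdot 6 \left(-2\right) + 10\right)\right)} = \frac{472447}{\left(18 \left(-2\right) + 10\right) \left(1 - 494 \left(18 \left(-2\right) + 10\right)\right)} = \frac{472447}{\left(-36 + 10\right) \left(1 - 494 \left(-36 + 10\right)\right)} = \frac{472447}{\left(-26\right) \left(1 - -12844\right)} = \frac{472447}{\left(-26\right) \left(1 + 12844\right)} = \frac{472447}{\left(-26\right) 12845} = \frac{472447}{-333970} = 472447 \left(- \frac{1}{333970}\right) = - \frac{472447}{333970}$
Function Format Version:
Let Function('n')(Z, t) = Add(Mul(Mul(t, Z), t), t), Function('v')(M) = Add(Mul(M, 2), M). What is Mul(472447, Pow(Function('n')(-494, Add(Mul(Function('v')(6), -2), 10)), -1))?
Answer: Rational(-472447, 333970) ≈ -1.4146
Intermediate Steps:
Function('v')(M) = Mul(3, M) (Function('v')(M) = Add(Mul(2, M), M) = Mul(3, M))
Function('n')(Z, t) = Add(t, Mul(Z, Pow(t, 2))) (Function('n')(Z, t) = Add(Mul(Mul(Z, t), t), t) = Add(Mul(Z, Pow(t, 2)), t) = Add(t, Mul(Z, Pow(t, 2))))
Mul(472447, Pow(Function('n')(-494, Add(Mul(Function('v')(6), -2), 10)), -1)) = Mul(472447, Pow(Mul(Add(Mul(Mul(3, 6), -2), 10), Add(1, Mul(-494, Add(Mul(Mul(3, 6), -2), 10)))), -1)) = Mul(472447, Pow(Mul(Add(Mul(18, -2), 10), Add(1, Mul(-494, Add(Mul(18, -2), 10)))), -1)) = Mul(472447, Pow(Mul(Add(-36, 10), Add(1, Mul(-494, Add(-36, 10)))), -1)) = Mul(472447, Pow(Mul(-26, Add(1, Mul(-494, -26))), -1)) = Mul(472447, Pow(Mul(-26, Add(1, 12844)), -1)) = Mul(472447, Pow(Mul(-26, 12845), -1)) = Mul(472447, Pow(-333970, -1)) = Mul(472447, Rational(-1, 333970)) = Rational(-472447, 333970)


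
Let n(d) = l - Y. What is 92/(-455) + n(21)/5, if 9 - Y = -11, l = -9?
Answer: -2731/455 ≈ -6.0022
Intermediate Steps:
Y = 20 (Y = 9 - 1*(-11) = 9 + 11 = 20)
n(d) = -29 (n(d) = -9 - 1*20 = -9 - 20 = -29)
92/(-455) + n(21)/5 = 92/(-455) - 29/5 = 92*(-1/455) - 29*1/5 = -92/455 - 29/5 = -2731/455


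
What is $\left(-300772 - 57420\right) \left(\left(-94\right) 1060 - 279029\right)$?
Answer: $135636206448$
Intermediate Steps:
$\left(-300772 - 57420\right) \left(\left(-94\right) 1060 - 279029\right) = - 358192 \left(-99640 - 279029\right) = \left(-358192\right) \left(-378669\right) = 135636206448$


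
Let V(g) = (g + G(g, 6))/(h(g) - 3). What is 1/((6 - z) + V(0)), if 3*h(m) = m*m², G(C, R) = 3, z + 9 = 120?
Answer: -1/106 ≈ -0.0094340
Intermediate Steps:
z = 111 (z = -9 + 120 = 111)
h(m) = m³/3 (h(m) = (m*m²)/3 = m³/3)
V(g) = (3 + g)/(-3 + g³/3) (V(g) = (g + 3)/(g³/3 - 3) = (3 + g)/(-3 + g³/3))
1/((6 - z) + V(0)) = 1/((6 - 1*111) + 3*(3 + 0)/(-9 + 0³)) = 1/((6 - 111) + 3*3/(-9 + 0)) = 1/(-105 + 3*3/(-9)) = 1/(-105 + 3*(-⅑)*3) = 1/(-105 - 1) = 1/(-106) = -1/106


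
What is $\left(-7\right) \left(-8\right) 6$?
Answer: $336$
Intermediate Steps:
$\left(-7\right) \left(-8\right) 6 = 56 \cdot 6 = 336$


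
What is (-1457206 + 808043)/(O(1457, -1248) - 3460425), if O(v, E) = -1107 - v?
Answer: 649163/3462989 ≈ 0.18746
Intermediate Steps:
(-1457206 + 808043)/(O(1457, -1248) - 3460425) = (-1457206 + 808043)/((-1107 - 1*1457) - 3460425) = -649163/((-1107 - 1457) - 3460425) = -649163/(-2564 - 3460425) = -649163/(-3462989) = -649163*(-1/3462989) = 649163/3462989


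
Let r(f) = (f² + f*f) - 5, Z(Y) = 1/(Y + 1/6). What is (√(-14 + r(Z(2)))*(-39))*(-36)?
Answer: 108*I*√3139 ≈ 6050.9*I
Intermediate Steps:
Z(Y) = 1/(⅙ + Y) (Z(Y) = 1/(Y + ⅙) = 1/(⅙ + Y))
r(f) = -5 + 2*f² (r(f) = (f² + f²) - 5 = 2*f² - 5 = -5 + 2*f²)
(√(-14 + r(Z(2)))*(-39))*(-36) = (√(-14 + (-5 + 2*(6/(1 + 6*2))²))*(-39))*(-36) = (√(-14 + (-5 + 2*(6/(1 + 12))²))*(-39))*(-36) = (√(-14 + (-5 + 2*(6/13)²))*(-39))*(-36) = (√(-14 + (-5 + 2*(36/169)))*(-39))*(-36) = (√(-14 + (-5 + 72/169))*(-39))*(-36) = (√(-14 - 773/169)*(-39))*(-36) = (√(-3139/169)*(-39))*(-36) = ((I*√3139/13)*(-39))*(-36) = -3*I*√3139*(-36) = 108*I*√3139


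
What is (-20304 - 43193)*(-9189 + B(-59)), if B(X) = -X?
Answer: 579727610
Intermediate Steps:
(-20304 - 43193)*(-9189 + B(-59)) = (-20304 - 43193)*(-9189 - 1*(-59)) = -63497*(-9189 + 59) = -63497*(-9130) = 579727610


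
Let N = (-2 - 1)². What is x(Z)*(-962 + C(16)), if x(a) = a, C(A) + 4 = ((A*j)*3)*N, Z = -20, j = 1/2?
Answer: 15000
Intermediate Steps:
j = ½ ≈ 0.50000
N = 9 (N = (-3)² = 9)
C(A) = -4 + 27*A/2 (C(A) = -4 + ((A*(½))*3)*9 = -4 + ((A/2)*3)*9 = -4 + (3*A/2)*9 = -4 + 27*A/2)
x(Z)*(-962 + C(16)) = -20*(-962 + (-4 + (27/2)*16)) = -20*(-962 + (-4 + 216)) = -20*(-962 + 212) = -20*(-750) = 15000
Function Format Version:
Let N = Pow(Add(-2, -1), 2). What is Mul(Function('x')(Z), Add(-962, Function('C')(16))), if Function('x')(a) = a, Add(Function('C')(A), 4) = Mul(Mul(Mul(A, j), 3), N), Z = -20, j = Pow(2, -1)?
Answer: 15000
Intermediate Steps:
j = Rational(1, 2) ≈ 0.50000
N = 9 (N = Pow(-3, 2) = 9)
Function('C')(A) = Add(-4, Mul(Rational(27, 2), A)) (Function('C')(A) = Add(-4, Mul(Mul(Mul(A, Rational(1, 2)), 3), 9)) = Add(-4, Mul(Mul(Mul(Rational(1, 2), A), 3), 9)) = Add(-4, Mul(Mul(Rational(3, 2), A), 9)) = Add(-4, Mul(Rational(27, 2), A)))
Mul(Function('x')(Z), Add(-962, Function('C')(16))) = Mul(-20, Add(-962, Add(-4, Mul(Rational(27, 2), 16)))) = Mul(-20, Add(-962, Add(-4, 216))) = Mul(-20, Add(-962, 212)) = Mul(-20, -750) = 15000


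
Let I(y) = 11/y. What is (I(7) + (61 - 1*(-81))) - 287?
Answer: -1004/7 ≈ -143.43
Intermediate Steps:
(I(7) + (61 - 1*(-81))) - 287 = (11/7 + (61 - 1*(-81))) - 287 = (11*(⅐) + (61 + 81)) - 287 = (11/7 + 142) - 287 = 1005/7 - 287 = -1004/7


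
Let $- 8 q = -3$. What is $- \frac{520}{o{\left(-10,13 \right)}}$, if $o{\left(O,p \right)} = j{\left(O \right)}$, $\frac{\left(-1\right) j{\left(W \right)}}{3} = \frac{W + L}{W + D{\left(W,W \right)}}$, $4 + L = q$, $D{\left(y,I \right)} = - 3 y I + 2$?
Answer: $\frac{1281280}{327} \approx 3918.3$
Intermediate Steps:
$q = \frac{3}{8}$ ($q = \left(- \frac{1}{8}\right) \left(-3\right) = \frac{3}{8} \approx 0.375$)
$D{\left(y,I \right)} = 2 - 3 I y$ ($D{\left(y,I \right)} = - 3 I y + 2 = 2 - 3 I y$)
$L = - \frac{29}{8}$ ($L = -4 + \frac{3}{8} = - \frac{29}{8} \approx -3.625$)
$j{\left(W \right)} = - \frac{3 \left(- \frac{29}{8} + W\right)}{2 + W - 3 W^{2}}$ ($j{\left(W \right)} = - 3 \frac{W - \frac{29}{8}}{W - \left(-2 + 3 W W\right)} = - 3 \frac{- \frac{29}{8} + W}{W - \left(-2 + 3 W^{2}\right)} = - 3 \frac{- \frac{29}{8} + W}{2 + W - 3 W^{2}} = - \frac{3 \left(- \frac{29}{8} + W\right)}{2 + W - 3 W^{2}}$)
$o{\left(O,p \right)} = \frac{3 \left(29 - 8 O\right)}{8 \left(2 + O - 3 O^{2}\right)}$
$- \frac{520}{o{\left(-10,13 \right)}} = - \frac{520}{\frac{3}{8} \frac{1}{2 - 10 - 3 \left(-10\right)^{2}} \left(29 - -80\right)} = - \frac{520}{\frac{3}{8} \frac{1}{2 - 10 - 300} \left(29 + 80\right)} = - \frac{520}{\frac{3}{8} \frac{1}{2 - 10 - 300} \cdot 109} = - \frac{520}{\frac{3}{8} \frac{1}{-308} \cdot 109} = - \frac{520}{\frac{3}{8} \left(- \frac{1}{308}\right) 109} = - \frac{520}{- \frac{327}{2464}} = \left(-520\right) \left(- \frac{2464}{327}\right) = \frac{1281280}{327}$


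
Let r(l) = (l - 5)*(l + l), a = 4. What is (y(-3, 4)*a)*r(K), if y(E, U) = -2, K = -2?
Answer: -224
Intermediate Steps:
r(l) = 2*l*(-5 + l) (r(l) = (-5 + l)*(2*l) = 2*l*(-5 + l))
(y(-3, 4)*a)*r(K) = (-2*4)*(2*(-2)*(-5 - 2)) = -16*(-2)*(-7) = -8*28 = -224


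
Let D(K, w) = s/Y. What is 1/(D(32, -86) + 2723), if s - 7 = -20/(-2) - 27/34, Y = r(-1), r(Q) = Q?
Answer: 34/92031 ≈ 0.00036944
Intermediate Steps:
Y = -1
s = 551/34 (s = 7 + (-20/(-2) - 27/34) = 7 + (-20*(-½) - 27*1/34) = 7 + (10 - 27/34) = 7 + 313/34 = 551/34 ≈ 16.206)
D(K, w) = -551/34 (D(K, w) = (551/34)/(-1) = (551/34)*(-1) = -551/34)
1/(D(32, -86) + 2723) = 1/(-551/34 + 2723) = 1/(92031/34) = 34/92031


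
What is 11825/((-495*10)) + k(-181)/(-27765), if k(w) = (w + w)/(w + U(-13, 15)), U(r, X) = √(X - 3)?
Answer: -4344449639/1818551970 - 724*√3/909275985 ≈ -2.3890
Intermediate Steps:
U(r, X) = √(-3 + X)
k(w) = 2*w/(w + 2*√3) (k(w) = (w + w)/(w + √(-3 + 15)) = (2*w)/(w + √12) = (2*w)/(w + 2*√3) = 2*w/(w + 2*√3))
11825/((-495*10)) + k(-181)/(-27765) = 11825/((-495*10)) + (2*(-181)/(-181 + 2*√3))/(-27765) = 11825/(-4950) - 362/(-181 + 2*√3)*(-1/27765) = 11825*(-1/4950) + 362/(27765*(-181 + 2*√3)) = -43/18 + 362/(27765*(-181 + 2*√3))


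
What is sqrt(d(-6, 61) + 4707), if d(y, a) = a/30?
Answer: sqrt(4238130)/30 ≈ 68.622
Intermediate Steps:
d(y, a) = a/30 (d(y, a) = a*(1/30) = a/30)
sqrt(d(-6, 61) + 4707) = sqrt((1/30)*61 + 4707) = sqrt(61/30 + 4707) = sqrt(141271/30) = sqrt(4238130)/30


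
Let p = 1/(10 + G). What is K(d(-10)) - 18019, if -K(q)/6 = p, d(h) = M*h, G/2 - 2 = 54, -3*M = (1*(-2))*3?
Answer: -1099162/61 ≈ -18019.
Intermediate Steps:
M = 2 (M = -1*(-2)*3/3 = -(-2)*3/3 = -⅓*(-6) = 2)
G = 112 (G = 4 + 2*54 = 4 + 108 = 112)
d(h) = 2*h
p = 1/122 (p = 1/(10 + 112) = 1/122 ≈ 0.0081967)
K(q) = -3/61 (K(q) = -6*1/122 = -3/61)
K(d(-10)) - 18019 = -3/61 - 18019 = -1099162/61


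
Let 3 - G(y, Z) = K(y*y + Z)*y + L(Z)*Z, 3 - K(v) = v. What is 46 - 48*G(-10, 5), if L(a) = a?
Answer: 50062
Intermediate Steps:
K(v) = 3 - v
G(y, Z) = 3 - Z² - y*(3 - Z - y²) (G(y, Z) = 3 - ((3 - (y*y + Z))*y + Z*Z) = 3 - ((3 - (y² + Z))*y + Z²) = 3 - ((3 - (Z + y²))*y + Z²) = 3 - ((3 + (-Z - y²))*y + Z²) = 3 - ((3 - Z - y²)*y + Z²) = 3 - (y*(3 - Z - y²) + Z²) = 3 - (Z² + y*(3 - Z - y²)) = 3 + (-Z² - y*(3 - Z - y²)) = 3 - Z² - y*(3 - Z - y²))
46 - 48*G(-10, 5) = 46 - 48*(3 - 1*5² - 10*(-3 + 5 + (-10)²)) = 46 - 48*(3 - 1*25 - 10*(-3 + 5 + 100)) = 46 - 48*(3 - 25 - 10*102) = 46 - 48*(3 - 25 - 1020) = 46 - 48*(-1042) = 46 + 50016 = 50062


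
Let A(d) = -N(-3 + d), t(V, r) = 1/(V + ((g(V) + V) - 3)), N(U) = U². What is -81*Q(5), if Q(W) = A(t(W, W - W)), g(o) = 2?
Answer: 676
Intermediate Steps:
t(V, r) = 1/(-1 + 2*V) (t(V, r) = 1/(V + ((2 + V) - 3)) = 1/(V + (-1 + V)) = 1/(-1 + 2*V))
A(d) = -(-3 + d)²
Q(W) = -(-3 + 1/(-1 + 2*W))²
-81*Q(5) = -(-324)*(-2 + 3*5)²/(-1 + 2*5)² = -(-324)*(-2 + 15)²/(-1 + 10)² = -(-324)*13²/9² = -(-324)*169/81 = -81*(-676/81) = 676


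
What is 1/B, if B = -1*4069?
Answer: -1/4069 ≈ -0.00024576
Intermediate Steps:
B = -4069
1/B = 1/(-4069) = -1/4069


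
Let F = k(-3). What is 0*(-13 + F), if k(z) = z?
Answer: 0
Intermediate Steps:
F = -3
0*(-13 + F) = 0*(-13 - 3) = 0*(-16) = 0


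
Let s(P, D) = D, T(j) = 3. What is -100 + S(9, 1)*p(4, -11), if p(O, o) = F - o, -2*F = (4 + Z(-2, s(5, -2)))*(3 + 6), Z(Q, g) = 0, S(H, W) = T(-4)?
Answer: -121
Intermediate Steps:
S(H, W) = 3
F = -18 (F = -(4 + 0)*(3 + 6)/2 = -2*9 = -½*36 = -18)
p(O, o) = -18 - o
-100 + S(9, 1)*p(4, -11) = -100 + 3*(-18 - 1*(-11)) = -100 + 3*(-18 + 11) = -100 + 3*(-7) = -100 - 21 = -121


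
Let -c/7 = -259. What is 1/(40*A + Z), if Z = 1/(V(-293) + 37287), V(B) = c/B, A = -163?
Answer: -10923278/71219772267 ≈ -0.00015337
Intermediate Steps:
c = 1813 (c = -7*(-259) = 1813)
V(B) = 1813/B
Z = 293/10923278 (Z = 1/(1813/(-293) + 37287) = 1/(1813*(-1/293) + 37287) = 1/(-1813/293 + 37287) = 1/(10923278/293) = 293/10923278 ≈ 2.6823e-5)
1/(40*A + Z) = 1/(40*(-163) + 293/10923278) = 1/(-6520 + 293/10923278) = 1/(-71219772267/10923278) = -10923278/71219772267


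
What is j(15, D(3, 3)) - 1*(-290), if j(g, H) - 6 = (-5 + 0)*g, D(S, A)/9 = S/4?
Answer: 221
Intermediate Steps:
D(S, A) = 9*S/4 (D(S, A) = 9*(S/4) = 9*S/4)
j(g, H) = 6 - 5*g (j(g, H) = 6 + (-5 + 0)*g = 6 - 5*g)
j(15, D(3, 3)) - 1*(-290) = (6 - 5*15) - 1*(-290) = (6 - 75) + 290 = -69 + 290 = 221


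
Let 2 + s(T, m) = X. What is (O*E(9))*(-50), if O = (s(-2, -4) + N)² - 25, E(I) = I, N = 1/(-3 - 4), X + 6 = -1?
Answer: -1291950/49 ≈ -26366.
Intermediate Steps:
X = -7 (X = -6 - 1 = -7)
s(T, m) = -9 (s(T, m) = -2 - 7 = -9)
N = -⅐ (N = 1/(-7) = -⅐ ≈ -0.14286)
O = 2871/49 (O = (-9 - ⅐)² - 25 = (-64/7)² - 25 = 4096/49 - 25 = 2871/49 ≈ 58.592)
(O*E(9))*(-50) = ((2871/49)*9)*(-50) = (25839/49)*(-50) = -1291950/49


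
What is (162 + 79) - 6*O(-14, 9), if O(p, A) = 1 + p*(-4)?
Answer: -101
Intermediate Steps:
O(p, A) = 1 - 4*p
(162 + 79) - 6*O(-14, 9) = (162 + 79) - 6*(1 - 4*(-14)) = 241 - 6*(1 + 56) = 241 - 6*57 = 241 - 342 = -101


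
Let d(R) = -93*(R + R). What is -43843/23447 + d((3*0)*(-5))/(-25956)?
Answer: -43843/23447 ≈ -1.8699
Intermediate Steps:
d(R) = -186*R
-43843/23447 + d((3*0)*(-5))/(-25956) = -43843/23447 - 186*3*0*(-5)/(-25956) = -43843*1/23447 - 0*(-5)*(-1/25956) = -43843/23447 - 186*0*(-1/25956) = -43843/23447 + 0*(-1/25956) = -43843/23447 + 0 = -43843/23447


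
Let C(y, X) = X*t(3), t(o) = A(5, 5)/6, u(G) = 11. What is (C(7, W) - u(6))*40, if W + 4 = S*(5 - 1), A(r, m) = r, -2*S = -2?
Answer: -440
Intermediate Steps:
S = 1 (S = -½*(-2) = 1)
W = 0 (W = -4 + 1*(5 - 1) = -4 + 1*4 = -4 + 4 = 0)
t(o) = ⅚ (t(o) = 5/6 = 5*(⅙) = ⅚)
C(y, X) = 5*X/6 (C(y, X) = X*(⅚) = 5*X/6)
(C(7, W) - u(6))*40 = ((⅚)*0 - 1*11)*40 = (0 - 11)*40 = -11*40 = -440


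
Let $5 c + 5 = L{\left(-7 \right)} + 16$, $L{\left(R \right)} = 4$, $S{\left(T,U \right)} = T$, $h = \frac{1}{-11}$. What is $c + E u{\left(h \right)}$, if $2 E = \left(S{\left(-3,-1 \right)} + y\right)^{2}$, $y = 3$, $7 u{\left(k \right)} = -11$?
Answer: $3$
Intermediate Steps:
$h = - \frac{1}{11} \approx -0.090909$
$u{\left(k \right)} = - \frac{11}{7}$ ($u{\left(k \right)} = \frac{1}{7} \left(-11\right) = - \frac{11}{7}$)
$c = 3$ ($c = -1 + \frac{4 + 16}{5} = -1 + \frac{1}{5} \cdot 20 = -1 + 4 = 3$)
$E = 0$ ($E = \frac{\left(-3 + 3\right)^{2}}{2} = \frac{0^{2}}{2} = \frac{1}{2} \cdot 0 = 0$)
$c + E u{\left(h \right)} = 3 + 0 \left(- \frac{11}{7}\right) = 3 + 0 = 3$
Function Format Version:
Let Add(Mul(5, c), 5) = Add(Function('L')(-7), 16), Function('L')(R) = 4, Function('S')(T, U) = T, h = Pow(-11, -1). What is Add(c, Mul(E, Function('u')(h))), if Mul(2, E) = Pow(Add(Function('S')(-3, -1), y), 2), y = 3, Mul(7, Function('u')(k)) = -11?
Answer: 3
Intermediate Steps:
h = Rational(-1, 11) ≈ -0.090909
Function('u')(k) = Rational(-11, 7) (Function('u')(k) = Mul(Rational(1, 7), -11) = Rational(-11, 7))
c = 3 (c = Add(-1, Mul(Rational(1, 5), Add(4, 16))) = Add(-1, Mul(Rational(1, 5), 20)) = Add(-1, 4) = 3)
E = 0 (E = Mul(Rational(1, 2), Pow(Add(-3, 3), 2)) = Mul(Rational(1, 2), Pow(0, 2)) = Mul(Rational(1, 2), 0) = 0)
Add(c, Mul(E, Function('u')(h))) = Add(3, Mul(0, Rational(-11, 7))) = Add(3, 0) = 3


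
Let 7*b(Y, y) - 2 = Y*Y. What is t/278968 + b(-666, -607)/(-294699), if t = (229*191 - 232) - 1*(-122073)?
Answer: 54458833699/143870283606 ≈ 0.37853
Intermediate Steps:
b(Y, y) = 2/7 + Y²/7 (b(Y, y) = 2/7 + (Y*Y)/7 = 2/7 + Y²/7)
t = 165580 (t = (43739 - 232) + 122073 = 43507 + 122073 = 165580)
t/278968 + b(-666, -607)/(-294699) = 165580/278968 + (2/7 + (⅐)*(-666)²)/(-294699) = 165580*(1/278968) + (2/7 + (⅐)*443556)*(-1/294699) = 41395/69742 + (2/7 + 443556/7)*(-1/294699) = 41395/69742 + (443558/7)*(-1/294699) = 41395/69742 - 443558/2062893 = 54458833699/143870283606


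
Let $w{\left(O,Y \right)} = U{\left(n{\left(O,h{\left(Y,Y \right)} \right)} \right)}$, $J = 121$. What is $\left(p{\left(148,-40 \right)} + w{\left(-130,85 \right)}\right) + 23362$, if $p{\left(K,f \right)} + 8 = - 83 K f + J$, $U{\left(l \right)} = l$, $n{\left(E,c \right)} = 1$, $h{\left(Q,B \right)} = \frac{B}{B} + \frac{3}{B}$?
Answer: $514836$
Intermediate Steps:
$h{\left(Q,B \right)} = 1 + \frac{3}{B}$
$w{\left(O,Y \right)} = 1$
$p{\left(K,f \right)} = 113 - 83 K f$ ($p{\left(K,f \right)} = -8 + \left(- 83 K f + 121\right) = -8 - \left(-121 + 83 K f\right) = 113 - 83 K f$)
$\left(p{\left(148,-40 \right)} + w{\left(-130,85 \right)}\right) + 23362 = \left(\left(113 - 12284 \left(-40\right)\right) + 1\right) + 23362 = \left(\left(113 + 491360\right) + 1\right) + 23362 = \left(491473 + 1\right) + 23362 = 491474 + 23362 = 514836$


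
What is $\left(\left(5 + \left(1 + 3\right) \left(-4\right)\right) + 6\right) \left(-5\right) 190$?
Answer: $4750$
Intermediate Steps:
$\left(\left(5 + \left(1 + 3\right) \left(-4\right)\right) + 6\right) \left(-5\right) 190 = \left(\left(5 + 4 \left(-4\right)\right) + 6\right) \left(-5\right) 190 = \left(\left(5 - 16\right) + 6\right) \left(-5\right) 190 = \left(-11 + 6\right) \left(-5\right) 190 = \left(-5\right) \left(-5\right) 190 = 25 \cdot 190 = 4750$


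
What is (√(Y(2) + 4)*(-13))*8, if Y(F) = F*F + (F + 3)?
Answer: -104*√13 ≈ -374.98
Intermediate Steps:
Y(F) = 3 + F + F² (Y(F) = F² + (3 + F) = 3 + F + F²)
(√(Y(2) + 4)*(-13))*8 = (√((3 + 2 + 2²) + 4)*(-13))*8 = (√((3 + 2 + 4) + 4)*(-13))*8 = (√(9 + 4)*(-13))*8 = (√13*(-13))*8 = -13*√13*8 = -104*√13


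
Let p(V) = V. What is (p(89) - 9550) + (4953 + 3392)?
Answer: -1116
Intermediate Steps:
(p(89) - 9550) + (4953 + 3392) = (89 - 9550) + (4953 + 3392) = -9461 + 8345 = -1116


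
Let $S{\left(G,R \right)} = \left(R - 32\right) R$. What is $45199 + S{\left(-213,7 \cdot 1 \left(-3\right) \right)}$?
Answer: $46312$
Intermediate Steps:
$S{\left(G,R \right)} = R \left(-32 + R\right)$ ($S{\left(G,R \right)} = \left(-32 + R\right) R = R \left(-32 + R\right)$)
$45199 + S{\left(-213,7 \cdot 1 \left(-3\right) \right)} = 45199 + 7 \cdot 1 \left(-3\right) \left(-32 + 7 \cdot 1 \left(-3\right)\right) = 45199 + 7 \left(-3\right) \left(-32 + 7 \left(-3\right)\right) = 45199 - 21 \left(-32 - 21\right) = 45199 - -1113 = 45199 + 1113 = 46312$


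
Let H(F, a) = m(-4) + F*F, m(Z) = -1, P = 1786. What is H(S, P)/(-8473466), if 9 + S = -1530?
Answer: -1184260/4236733 ≈ -0.27952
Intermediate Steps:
S = -1539 (S = -9 - 1530 = -1539)
H(F, a) = -1 + F² (H(F, a) = -1 + F*F = -1 + F²)
H(S, P)/(-8473466) = (-1 + (-1539)²)/(-8473466) = (-1 + 2368521)*(-1/8473466) = 2368520*(-1/8473466) = -1184260/4236733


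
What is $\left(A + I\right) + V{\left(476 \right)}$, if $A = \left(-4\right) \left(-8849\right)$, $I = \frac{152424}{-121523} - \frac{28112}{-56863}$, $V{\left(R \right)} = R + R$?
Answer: $\frac{251165330030116}{6910162349} \approx 36347.0$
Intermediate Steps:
$V{\left(R \right)} = 2 R$
$I = - \frac{5251031336}{6910162349}$ ($I = 152424 \left(- \frac{1}{121523}\right) - - \frac{28112}{56863} = - \frac{152424}{121523} + \frac{28112}{56863} = - \frac{5251031336}{6910162349} \approx -0.7599$)
$A = 35396$
$\left(A + I\right) + V{\left(476 \right)} = \left(35396 - \frac{5251031336}{6910162349}\right) + 2 \cdot 476 = \frac{244586855473868}{6910162349} + 952 = \frac{251165330030116}{6910162349}$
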